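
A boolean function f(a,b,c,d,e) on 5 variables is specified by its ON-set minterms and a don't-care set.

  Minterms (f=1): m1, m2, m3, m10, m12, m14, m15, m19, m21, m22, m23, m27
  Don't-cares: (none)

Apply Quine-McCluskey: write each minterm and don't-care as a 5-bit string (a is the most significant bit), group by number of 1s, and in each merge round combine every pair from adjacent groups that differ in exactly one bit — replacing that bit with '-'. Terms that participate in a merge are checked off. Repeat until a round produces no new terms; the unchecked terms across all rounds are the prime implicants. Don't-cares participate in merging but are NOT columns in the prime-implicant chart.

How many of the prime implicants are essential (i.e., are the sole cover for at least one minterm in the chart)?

6

size-2^0 implicants → 00001(✓)  00010(✓)  00011(✓)  01010(✓)  01100(✓)  01110(✓)  01111(✓)  10011(✓)  10101(✓)  10110(✓)  10111(✓)  11011(✓)
size-2^1 implicants → -0011  0-010  000-1  0001-  01-10  011-0  0111-  1-011  10-11  101-1  1011-
Unchecked terms (primes): -0011, 0-010, 000-1, 0001-, 01-10, 011-0, 0111-, 1-011, 10-11, 101-1, 1011-
Minterm coverage:
  m1 ⊆ 000-1 [E]
  m2 ⊆ 0-010,0001-
  m3 ⊆ -0011,000-1,0001-
  m10 ⊆ 0-010,01-10
  m12 ⊆ 011-0 [E]
  m14 ⊆ 01-10,011-0,0111-
  m15 ⊆ 0111- [E]
  m19 ⊆ -0011,1-011,10-11
  m21 ⊆ 101-1 [E]
  m22 ⊆ 1011- [E]
  m23 ⊆ 10-11,101-1,1011-
  m27 ⊆ 1-011 [E]
E = {000-1, 011-0, 0111-, 1-011, 101-1, 1011-}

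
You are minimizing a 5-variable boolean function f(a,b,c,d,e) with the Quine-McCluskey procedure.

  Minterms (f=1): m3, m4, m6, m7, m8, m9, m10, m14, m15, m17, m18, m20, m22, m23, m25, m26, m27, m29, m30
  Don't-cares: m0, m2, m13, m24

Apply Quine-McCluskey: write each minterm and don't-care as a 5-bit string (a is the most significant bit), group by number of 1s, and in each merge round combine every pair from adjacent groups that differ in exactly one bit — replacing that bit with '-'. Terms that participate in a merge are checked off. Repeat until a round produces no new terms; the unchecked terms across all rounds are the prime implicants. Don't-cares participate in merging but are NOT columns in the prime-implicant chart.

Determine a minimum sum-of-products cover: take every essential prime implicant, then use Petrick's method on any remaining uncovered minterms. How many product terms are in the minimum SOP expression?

9

size-2^0 implicants → 00000(✓)  00010(✓)  00011(✓)  00100(✓)  00110(✓)  00111(✓)  01000(✓)  01001(✓)  01010(✓)  01101(✓)  01110(✓)  01111(✓)  10001(✓)  10010(✓)  10100(✓)  10110(✓)  10111(✓)  11000(✓)  11001(✓)  11010(✓)  11011(✓)  11101(✓)  11110(✓)
size-2^1 implicants → -0010(✓)  -0100(✓)  -0110(✓)  -0111(✓)  -1000(✓)  -1001(✓)  -1010(✓)  -1101(✓)  -1110(✓)  0-000(✓)  0-010(✓)  0-110(✓)  0-111(✓)  00-00(✓)  00-10(✓)  00-11(✓)  000-0(✓)  0001-(✓)  001-0(✓)  0011-(✓)  01-01(✓)  01-10(✓)  010-0(✓)  0100-(✓)  011-1  0111-(✓)  1-001  1-010(✓)  1-110(✓)  10-10(✓)  101-0(✓)  1011-(✓)  11-01(✓)  11-10(✓)  110-0(✓)  110-1(✓)  1100-(✓)  1101-(✓)
size-2^2 implicants → --010(✓)  --110(✓)  -0-10(✓)  -01-0  -011-  -1-01  -1-10(✓)  -10-0  -100-  0--10(✓)  0-0-0  0-11-  00--0  00-1-  1--10(✓)  110--
size-2^3 implicants → ---10
Unchecked terms (primes): ---10, -01-0, -011-, -1-01, -10-0, -100-, 0-0-0, 0-11-, 00--0, 00-1-, 011-1, 1-001, 110--
Minterm coverage:
  m3 ⊆ 00-1- [E]
  m4 ⊆ -01-0,00--0
  m6 ⊆ ---10,-01-0,-011-,0-11-,00--0,00-1-
  m7 ⊆ -011-,0-11-,00-1-
  m8 ⊆ -10-0,-100-,0-0-0
  m9 ⊆ -1-01,-100-
  m10 ⊆ ---10,-10-0,0-0-0
  m14 ⊆ ---10,0-11-
  m15 ⊆ 0-11-,011-1
  m17 ⊆ 1-001 [E]
  m18 ⊆ ---10 [E]
  m20 ⊆ -01-0 [E]
  m22 ⊆ ---10,-01-0,-011-
  m23 ⊆ -011- [E]
  m25 ⊆ -1-01,-100-,1-001,110--
  m26 ⊆ ---10,-10-0,110--
  m27 ⊆ 110-- [E]
  m29 ⊆ -1-01 [E]
  m30 ⊆ ---10 [E]
E = {---10, -01-0, -011-, -1-01, 00-1-, 1-001, 110--}
Petrick residual → -10-0, 0-11-
Cover = de' + b'ce' + b'cd + bd'e + bc'e' + a'cd + a'b'd + ac'd'e + abc'  |cover|=9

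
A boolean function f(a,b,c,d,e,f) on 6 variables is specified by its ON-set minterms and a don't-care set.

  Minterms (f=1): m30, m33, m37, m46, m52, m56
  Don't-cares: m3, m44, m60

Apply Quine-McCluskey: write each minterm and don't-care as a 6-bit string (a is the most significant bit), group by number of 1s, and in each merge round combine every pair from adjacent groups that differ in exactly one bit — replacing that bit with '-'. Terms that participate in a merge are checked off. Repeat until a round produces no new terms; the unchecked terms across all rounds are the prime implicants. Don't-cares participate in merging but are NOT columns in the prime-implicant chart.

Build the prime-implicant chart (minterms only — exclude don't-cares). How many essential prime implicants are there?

[col 0] 000011, 011110, 100001*, 100101*, 101100*, 101110*, 110100*, 111000*, 111100*
[col 1] 1-1100, 100-01, 1011-0, 11-100, 111-00
Prime implicants: 000011, 011110, 1-1100, 100-01, 1011-0, 11-100, 111-00
PI chart (minterm → PIs covering it):
  30 | 011110  (sole → essential)
  33 | 100-01  (sole → essential)
  37 | 100-01  (sole → essential)
  46 | 1011-0  (sole → essential)
  52 | 11-100  (sole → essential)
  56 | 111-00  (sole → essential)
Essential prime implicants: 011110, 100-01, 1011-0, 11-100, 111-00

5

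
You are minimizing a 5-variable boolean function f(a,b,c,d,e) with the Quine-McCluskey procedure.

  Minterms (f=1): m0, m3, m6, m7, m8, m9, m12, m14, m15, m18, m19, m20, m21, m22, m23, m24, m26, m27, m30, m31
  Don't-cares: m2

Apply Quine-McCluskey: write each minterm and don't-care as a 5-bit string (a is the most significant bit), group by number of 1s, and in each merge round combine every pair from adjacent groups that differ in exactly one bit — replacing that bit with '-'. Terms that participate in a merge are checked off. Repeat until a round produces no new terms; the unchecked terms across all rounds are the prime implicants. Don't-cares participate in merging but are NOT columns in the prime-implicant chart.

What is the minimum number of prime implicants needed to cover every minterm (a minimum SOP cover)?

[col 0] 00000*, 00010*, 00011*, 00110*, 00111*, 01000*, 01001*, 01100*, 01110*, 01111*, 10010*, 10011*, 10100*, 10101*, 10110*, 10111*, 11000*, 11010*, 11011*, 11110*, 11111*
[col 1] -0010*, -0011*, -0110*, -0111*, -1000, -1110*, -1111*, 0-000, 0-110*, 0-111*, 00-10*, 00-11*, 000-0, 0001-*, 0011-*, 01-00, 0100-, 011-0, 0111-*, 1-010*, 1-011*, 1-110*, 1-111*, 10-10*, 10-11*, 1001-*, 101-0*, 101-1*, 1010-*, 1011-*, 11-10*, 11-11*, 110-0, 1101-*, 1111-*
[col 2] --110*, --111*, -0-10*, -0-11*, -001-*, -011-*, -111-*, 0-11-*, 00-1-*, 1--10*, 1--11*, 1-01-*, 1-11-*, 10-1-*, 101--, 11-1-*
[col 3] --11-, -0-1-, 1--1-
Prime implicants: --11-, -0-1-, -1000, 0-000, 000-0, 01-00, 0100-, 011-0, 1--1-, 101--, 110-0
PI chart (minterm → PIs covering it):
  0 | 0-000,000-0
  3 | -0-1-  (sole → essential)
  6 | --11-,-0-1-
  7 | --11-,-0-1-
  8 | -1000,0-000,01-00,0100-
  9 | 0100-  (sole → essential)
  12 | 01-00,011-0
  14 | --11-,011-0
  15 | --11-  (sole → essential)
  18 | -0-1-,1--1-
  19 | -0-1-,1--1-
  20 | 101--  (sole → essential)
  21 | 101--  (sole → essential)
  22 | --11-,-0-1-,1--1-,101--
  23 | --11-,-0-1-,1--1-,101--
  24 | -1000,110-0
  26 | 1--1-,110-0
  27 | 1--1-  (sole → essential)
  30 | --11-,1--1-
  31 | --11-,1--1-
Essential prime implicants: --11-, -0-1-, 0100-, 1--1-, 101--
Petrick residual → -1000, 0-000, 01-00
Minimum SOP uses 8 PIs: cd + b'd + bc'd'e' + a'c'd'e' + a'bd'e' + a'bc'd' + ad + ab'c

8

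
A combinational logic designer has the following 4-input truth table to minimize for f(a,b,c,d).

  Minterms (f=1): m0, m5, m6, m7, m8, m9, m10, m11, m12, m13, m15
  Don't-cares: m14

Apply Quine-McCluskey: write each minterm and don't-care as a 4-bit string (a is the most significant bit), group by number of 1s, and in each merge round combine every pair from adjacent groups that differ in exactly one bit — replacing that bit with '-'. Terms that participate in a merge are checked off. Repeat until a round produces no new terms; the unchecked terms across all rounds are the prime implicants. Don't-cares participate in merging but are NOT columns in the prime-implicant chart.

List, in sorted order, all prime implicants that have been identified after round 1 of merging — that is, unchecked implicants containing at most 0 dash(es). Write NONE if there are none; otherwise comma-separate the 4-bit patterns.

NONE

[col 0] 0000*, 0101*, 0110*, 0111*, 1000*, 1001*, 1010*, 1011*, 1100*, 1101*, 1110*, 1111*
[col 1] -000, -101*, -110*, -111*, 01-1*, 011-*, 1-00*, 1-01*, 1-10*, 1-11*, 10-0*, 10-1*, 100-*, 101-*, 11-0*, 11-1*, 110-*, 111-*
[col 2] -1-1, -11-, 1--0*, 1--1*, 1-0-*, 1-1-*, 10--*, 11--*
[col 3] 1---
Prime implicants: -000, -1-1, -11-, 1---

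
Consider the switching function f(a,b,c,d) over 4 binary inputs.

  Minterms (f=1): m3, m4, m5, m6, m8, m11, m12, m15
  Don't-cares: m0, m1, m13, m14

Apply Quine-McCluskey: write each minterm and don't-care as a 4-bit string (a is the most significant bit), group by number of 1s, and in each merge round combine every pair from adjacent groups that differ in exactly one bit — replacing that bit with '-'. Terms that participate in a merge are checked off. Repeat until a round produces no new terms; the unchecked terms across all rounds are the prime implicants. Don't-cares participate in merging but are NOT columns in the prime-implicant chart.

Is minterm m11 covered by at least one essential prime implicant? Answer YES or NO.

NO

Round 0: 0000✓ 0001✓ 0011✓ 0100✓ 0101✓ 0110✓ 1000✓ 1011✓ 1100✓ 1101✓ 1110✓ 1111✓
Round 1: -000✓ -011 -100✓ -101✓ -110✓ 0-00✓ 0-01✓ 00-1 000-✓ 01-0✓ 010-✓ 1-00✓ 1-11 11-0✓ 11-1✓ 110-✓ 111-✓
Round 2: --00 -1-0 -10- 0-0- 11--
PIs = {--00, -011, -1-0, -10-, 0-0-, 00-1, 1-11, 11--}
Coverage chart:
  m3: -011,00-1
  m4: --00,-1-0,-10-,0-0-
  m5: -10-,0-0-
  m6: -1-0 ←essential
  m8: --00 ←essential
  m11: -011,1-11
  m12: --00,-1-0,-10-,11--
  m15: 1-11,11--
Essential: --00, -1-0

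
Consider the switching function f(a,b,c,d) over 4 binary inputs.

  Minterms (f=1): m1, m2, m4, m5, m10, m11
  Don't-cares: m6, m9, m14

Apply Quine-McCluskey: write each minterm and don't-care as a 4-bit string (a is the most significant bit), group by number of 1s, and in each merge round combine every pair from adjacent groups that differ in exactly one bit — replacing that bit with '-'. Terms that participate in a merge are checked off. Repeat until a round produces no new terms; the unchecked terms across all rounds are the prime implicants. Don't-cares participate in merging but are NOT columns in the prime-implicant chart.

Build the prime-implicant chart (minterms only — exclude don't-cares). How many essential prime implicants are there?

1

size-2^0 implicants → 0001(✓)  0010(✓)  0100(✓)  0101(✓)  0110(✓)  1001(✓)  1010(✓)  1011(✓)  1110(✓)
size-2^1 implicants → -001  -010(✓)  -110(✓)  0-01  0-10(✓)  01-0  010-  1-10(✓)  10-1  101-
size-2^2 implicants → --10
Unchecked terms (primes): --10, -001, 0-01, 01-0, 010-, 10-1, 101-
Minterm coverage:
  m1 ⊆ -001,0-01
  m2 ⊆ --10 [E]
  m4 ⊆ 01-0,010-
  m5 ⊆ 0-01,010-
  m10 ⊆ --10,101-
  m11 ⊆ 10-1,101-
E = {--10}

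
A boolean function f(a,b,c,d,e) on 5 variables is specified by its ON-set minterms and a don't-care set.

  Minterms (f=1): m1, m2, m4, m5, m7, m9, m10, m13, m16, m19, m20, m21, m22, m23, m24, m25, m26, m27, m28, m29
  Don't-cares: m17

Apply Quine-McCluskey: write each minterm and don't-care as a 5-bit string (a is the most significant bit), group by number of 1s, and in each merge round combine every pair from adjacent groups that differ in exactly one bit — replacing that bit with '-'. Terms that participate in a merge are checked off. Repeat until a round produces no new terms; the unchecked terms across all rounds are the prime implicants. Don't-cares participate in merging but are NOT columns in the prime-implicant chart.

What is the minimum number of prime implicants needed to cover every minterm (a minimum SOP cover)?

Round 0: 00001✓ 00010✓ 00100✓ 00101✓ 00111✓ 01001✓ 01010✓ 01101✓ 10000✓ 10001✓ 10011✓ 10100✓ 10101✓ 10110✓ 10111✓ 11000✓ 11001✓ 11010✓ 11011✓ 11100✓ 11101✓
Round 1: -0001✓ -0100✓ -0101✓ -0111✓ -1001✓ -1010 -1101✓ 0-001✓ 0-010 0-101✓ 00-01✓ 001-1✓ 0010-✓ 01-01✓ 1-000✓ 1-001✓ 1-011✓ 1-100✓ 1-101✓ 10-00✓ 10-01✓ 10-11✓ 100-1✓ 1000-✓ 101-0✓ 101-1✓ 1010-✓ 1011-✓ 11-00✓ 11-01✓ 110-0✓ 110-1✓ 1100-✓ 1101-✓ 1110-✓
Round 2: --001✓ --101✓ -0-01✓ -01-1 -010- -1-01✓ 0--01✓ 1--00✓ 1--01✓ 1-0-1 1-00-✓ 1-10-✓ 10--1 10-0-✓ 101-- 11-0-✓ 110--
Round 3: ---01 1--0-
PIs = {---01, -01-1, -010-, -1010, 0-010, 1--0-, 1-0-1, 10--1, 101--, 110--}
Coverage chart:
  m1: ---01 ←essential
  m2: 0-010 ←essential
  m4: -010- ←essential
  m5: ---01,-01-1,-010-
  m7: -01-1 ←essential
  m9: ---01 ←essential
  m10: -1010,0-010
  m13: ---01 ←essential
  m16: 1--0- ←essential
  m19: 1-0-1,10--1
  m20: -010-,1--0-,101--
  m21: ---01,-01-1,-010-,1--0-,10--1,101--
  m22: 101-- ←essential
  m23: -01-1,10--1,101--
  m24: 1--0-,110--
  m25: ---01,1--0-,1-0-1,110--
  m26: -1010,110--
  m27: 1-0-1,110--
  m28: 1--0- ←essential
  m29: ---01,1--0-
Essential: ---01, -01-1, -010-, 0-010, 1--0-, 101--
Petrick residual → -1010, 1-0-1
Min cover (8 terms): d'e + b'ce + b'cd' + bc'de' + a'c'de' + ad' + ac'e + ab'c

8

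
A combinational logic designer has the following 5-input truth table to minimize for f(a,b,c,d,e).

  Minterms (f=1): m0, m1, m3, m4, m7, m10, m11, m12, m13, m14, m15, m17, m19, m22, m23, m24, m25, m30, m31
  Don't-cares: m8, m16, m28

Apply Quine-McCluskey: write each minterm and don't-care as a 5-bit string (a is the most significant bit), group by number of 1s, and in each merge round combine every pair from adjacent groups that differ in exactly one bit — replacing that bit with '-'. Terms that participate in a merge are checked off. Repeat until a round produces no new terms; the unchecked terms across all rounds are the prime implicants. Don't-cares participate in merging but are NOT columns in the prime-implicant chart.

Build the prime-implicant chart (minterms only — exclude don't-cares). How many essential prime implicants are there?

4

size-2^0 implicants → 00000(✓)  00001(✓)  00011(✓)  00100(✓)  00111(✓)  01000(✓)  01010(✓)  01011(✓)  01100(✓)  01101(✓)  01110(✓)  01111(✓)  10000(✓)  10001(✓)  10011(✓)  10110(✓)  10111(✓)  11000(✓)  11001(✓)  11100(✓)  11110(✓)  11111(✓)
size-2^1 implicants → -0000(✓)  -0001(✓)  -0011(✓)  -0111(✓)  -1000(✓)  -1100(✓)  -1110(✓)  -1111(✓)  0-000(✓)  0-011(✓)  0-100(✓)  0-111(✓)  00-00(✓)  00-11(✓)  000-1(✓)  0000-(✓)  01-00(✓)  01-10(✓)  01-11(✓)  010-0(✓)  0101-(✓)  011-0(✓)  011-1(✓)  0110-(✓)  0111-(✓)  1-000(✓)  1-001(✓)  1-110(✓)  1-111(✓)  10-11(✓)  100-1(✓)  1000-(✓)  1011-(✓)  11-00(✓)  1100-(✓)  111-0(✓)  1111-(✓)
size-2^2 implicants → --000  --111  -0-11  -00-1  -000-  -1-00  -11-0  -111-  0--00  0--11  01--0  01-1-  011--  1-00-  1-11-
Unchecked terms (primes): --000, --111, -0-11, -00-1, -000-, -1-00, -11-0, -111-, 0--00, 0--11, 01--0, 01-1-, 011--, 1-00-, 1-11-
Minterm coverage:
  m0 ⊆ --000,-000-,0--00
  m1 ⊆ -00-1,-000-
  m3 ⊆ -0-11,-00-1,0--11
  m4 ⊆ 0--00 [E]
  m7 ⊆ --111,-0-11,0--11
  m10 ⊆ 01--0,01-1-
  m11 ⊆ 0--11,01-1-
  m12 ⊆ -1-00,-11-0,0--00,01--0,011--
  m13 ⊆ 011-- [E]
  m14 ⊆ -11-0,-111-,01--0,01-1-,011--
  m15 ⊆ --111,-111-,0--11,01-1-,011--
  m17 ⊆ -00-1,-000-,1-00-
  m19 ⊆ -0-11,-00-1
  m22 ⊆ 1-11- [E]
  m23 ⊆ --111,-0-11,1-11-
  m24 ⊆ --000,-1-00,1-00-
  m25 ⊆ 1-00- [E]
  m30 ⊆ -11-0,-111-,1-11-
  m31 ⊆ --111,-111-,1-11-
E = {0--00, 011--, 1-00-, 1-11-}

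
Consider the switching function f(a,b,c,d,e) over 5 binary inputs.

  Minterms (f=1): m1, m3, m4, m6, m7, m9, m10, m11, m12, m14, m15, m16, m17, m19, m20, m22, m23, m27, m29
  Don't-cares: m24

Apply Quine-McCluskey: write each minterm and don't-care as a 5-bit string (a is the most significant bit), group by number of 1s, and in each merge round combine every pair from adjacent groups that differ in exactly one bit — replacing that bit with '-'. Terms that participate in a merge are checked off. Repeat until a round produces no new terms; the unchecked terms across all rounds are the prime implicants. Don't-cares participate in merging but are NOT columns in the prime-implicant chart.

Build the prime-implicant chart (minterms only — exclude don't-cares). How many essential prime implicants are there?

5

Round 0: 00001✓ 00011✓ 00100✓ 00110✓ 00111✓ 01001✓ 01010✓ 01011✓ 01100✓ 01110✓ 01111✓ 10000✓ 10001✓ 10011✓ 10100✓ 10110✓ 10111✓ 11000✓ 11011✓ 11101
Round 1: -0001✓ -0011✓ -0100✓ -0110✓ -0111✓ -1011✓ 0-001✓ 0-011✓ 0-100✓ 0-110✓ 0-111✓ 00-11✓ 000-1✓ 001-0✓ 0011-✓ 01-10✓ 01-11✓ 010-1✓ 0101-✓ 011-0✓ 0111-✓ 1-000 1-011✓ 10-00 10-11✓ 100-1✓ 1000- 101-0✓ 1011-✓
Round 2: --011 -0-11 -00-1 -01-0 -011- 0--11 0-0-1 0-1-0 0-11- 01-1-
PIs = {--011, -0-11, -00-1, -01-0, -011-, 0--11, 0-0-1, 0-1-0, 0-11-, 01-1-, 1-000, 10-00, 1000-, 11101}
Coverage chart:
  m1: -00-1,0-0-1
  m3: --011,-0-11,-00-1,0--11,0-0-1
  m4: -01-0,0-1-0
  m6: -01-0,-011-,0-1-0,0-11-
  m7: -0-11,-011-,0--11,0-11-
  m9: 0-0-1 ←essential
  m10: 01-1- ←essential
  m11: --011,0--11,0-0-1,01-1-
  m12: 0-1-0 ←essential
  m14: 0-1-0,0-11-,01-1-
  m15: 0--11,0-11-,01-1-
  m16: 1-000,10-00,1000-
  m17: -00-1,1000-
  m19: --011,-0-11,-00-1
  m20: -01-0,10-00
  m22: -01-0,-011-
  m23: -0-11,-011-
  m27: --011 ←essential
  m29: 11101 ←essential
Essential: --011, 0-0-1, 0-1-0, 01-1-, 11101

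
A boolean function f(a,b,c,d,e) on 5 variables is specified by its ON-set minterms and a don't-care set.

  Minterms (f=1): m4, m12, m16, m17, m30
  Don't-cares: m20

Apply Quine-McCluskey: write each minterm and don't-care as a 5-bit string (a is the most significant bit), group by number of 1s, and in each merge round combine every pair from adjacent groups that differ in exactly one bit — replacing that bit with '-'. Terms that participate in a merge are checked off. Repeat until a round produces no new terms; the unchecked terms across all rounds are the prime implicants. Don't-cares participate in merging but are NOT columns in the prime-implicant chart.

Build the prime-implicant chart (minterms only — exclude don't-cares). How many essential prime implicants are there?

size-2^0 implicants → 00100(✓)  01100(✓)  10000(✓)  10001(✓)  10100(✓)  11110
size-2^1 implicants → -0100  0-100  10-00  1000-
Unchecked terms (primes): -0100, 0-100, 10-00, 1000-, 11110
Minterm coverage:
  m4 ⊆ -0100,0-100
  m12 ⊆ 0-100 [E]
  m16 ⊆ 10-00,1000-
  m17 ⊆ 1000- [E]
  m30 ⊆ 11110 [E]
E = {0-100, 1000-, 11110}

3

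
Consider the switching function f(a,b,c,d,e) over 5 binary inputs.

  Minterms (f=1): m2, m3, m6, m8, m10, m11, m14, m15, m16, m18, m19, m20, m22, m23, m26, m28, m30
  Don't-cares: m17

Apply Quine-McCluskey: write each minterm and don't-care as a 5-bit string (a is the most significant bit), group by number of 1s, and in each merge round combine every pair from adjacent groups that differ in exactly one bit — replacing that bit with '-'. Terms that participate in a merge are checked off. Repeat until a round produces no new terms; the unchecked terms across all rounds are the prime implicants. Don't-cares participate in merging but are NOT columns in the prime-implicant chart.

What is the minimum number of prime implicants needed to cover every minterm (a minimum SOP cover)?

size-2^0 implicants → 00010(✓)  00011(✓)  00110(✓)  01000(✓)  01010(✓)  01011(✓)  01110(✓)  01111(✓)  10000(✓)  10001(✓)  10010(✓)  10011(✓)  10100(✓)  10110(✓)  10111(✓)  11010(✓)  11100(✓)  11110(✓)
size-2^1 implicants → -0010(✓)  -0011(✓)  -0110(✓)  -1010(✓)  -1110(✓)  0-010(✓)  0-011(✓)  0-110(✓)  00-10(✓)  0001-(✓)  01-10(✓)  01-11(✓)  010-0  0101-(✓)  0111-(✓)  1-010(✓)  1-100(✓)  1-110(✓)  10-00(✓)  10-10(✓)  10-11(✓)  100-0(✓)  100-1(✓)  1000-(✓)  1001-(✓)  101-0(✓)  1011-(✓)  11-10(✓)  111-0(✓)
size-2^2 implicants → --010(✓)  --110(✓)  -0-10(✓)  -001-  -1-10(✓)  0--10(✓)  0-01-  01-1-  1--10(✓)  1-1-0  10--0  10-1-  100--
size-2^3 implicants → ---10
Unchecked terms (primes): ---10, -001-, 0-01-, 01-1-, 010-0, 1-1-0, 10--0, 10-1-, 100--
Minterm coverage:
  m2 ⊆ ---10,-001-,0-01-
  m3 ⊆ -001-,0-01-
  m6 ⊆ ---10 [E]
  m8 ⊆ 010-0 [E]
  m10 ⊆ ---10,0-01-,01-1-,010-0
  m11 ⊆ 0-01-,01-1-
  m14 ⊆ ---10,01-1-
  m15 ⊆ 01-1- [E]
  m16 ⊆ 10--0,100--
  m18 ⊆ ---10,-001-,10--0,10-1-,100--
  m19 ⊆ -001-,10-1-,100--
  m20 ⊆ 1-1-0,10--0
  m22 ⊆ ---10,1-1-0,10--0,10-1-
  m23 ⊆ 10-1- [E]
  m26 ⊆ ---10 [E]
  m28 ⊆ 1-1-0 [E]
  m30 ⊆ ---10,1-1-0
E = {---10, 01-1-, 010-0, 1-1-0, 10-1-}
Petrick residual → -001-, 10--0
Cover = de' + b'c'd + a'bd + a'bc'e' + ace' + ab'e' + ab'd  |cover|=7

7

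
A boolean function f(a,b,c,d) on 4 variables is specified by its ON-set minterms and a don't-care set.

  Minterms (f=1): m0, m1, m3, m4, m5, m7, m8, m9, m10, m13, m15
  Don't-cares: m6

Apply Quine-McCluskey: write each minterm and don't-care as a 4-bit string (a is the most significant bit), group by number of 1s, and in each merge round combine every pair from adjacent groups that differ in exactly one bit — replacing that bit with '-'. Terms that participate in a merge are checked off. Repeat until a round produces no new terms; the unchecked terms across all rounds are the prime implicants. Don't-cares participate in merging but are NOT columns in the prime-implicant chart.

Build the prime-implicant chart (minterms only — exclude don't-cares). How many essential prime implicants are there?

Round 0: 0000✓ 0001✓ 0011✓ 0100✓ 0101✓ 0110✓ 0111✓ 1000✓ 1001✓ 1010✓ 1101✓ 1111✓
Round 1: -000✓ -001✓ -101✓ -111✓ 0-00✓ 0-01✓ 0-11✓ 00-1✓ 000-✓ 01-0✓ 01-1✓ 010-✓ 011-✓ 1-01✓ 10-0 100-✓ 11-1✓
Round 2: --01 -00- -1-1 0--1 0-0- 01--
PIs = {--01, -00-, -1-1, 0--1, 0-0-, 01--, 10-0}
Coverage chart:
  m0: -00-,0-0-
  m1: --01,-00-,0--1,0-0-
  m3: 0--1 ←essential
  m4: 0-0-,01--
  m5: --01,-1-1,0--1,0-0-,01--
  m7: -1-1,0--1,01--
  m8: -00-,10-0
  m9: --01,-00-
  m10: 10-0 ←essential
  m13: --01,-1-1
  m15: -1-1 ←essential
Essential: -1-1, 0--1, 10-0

3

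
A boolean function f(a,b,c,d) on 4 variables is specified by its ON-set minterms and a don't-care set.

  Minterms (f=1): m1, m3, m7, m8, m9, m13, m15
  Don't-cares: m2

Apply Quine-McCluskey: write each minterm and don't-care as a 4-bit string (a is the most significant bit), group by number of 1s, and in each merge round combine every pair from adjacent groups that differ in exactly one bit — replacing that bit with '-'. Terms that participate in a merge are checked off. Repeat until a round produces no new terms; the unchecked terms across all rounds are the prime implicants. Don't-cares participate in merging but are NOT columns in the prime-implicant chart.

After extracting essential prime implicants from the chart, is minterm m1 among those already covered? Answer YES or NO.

NO

Round 0: 0001✓ 0010✓ 0011✓ 0111✓ 1000✓ 1001✓ 1101✓ 1111✓
Round 1: -001 -111 0-11 00-1 001- 1-01 100- 11-1
PIs = {-001, -111, 0-11, 00-1, 001-, 1-01, 100-, 11-1}
Coverage chart:
  m1: -001,00-1
  m3: 0-11,00-1,001-
  m7: -111,0-11
  m8: 100- ←essential
  m9: -001,1-01,100-
  m13: 1-01,11-1
  m15: -111,11-1
Essential: 100-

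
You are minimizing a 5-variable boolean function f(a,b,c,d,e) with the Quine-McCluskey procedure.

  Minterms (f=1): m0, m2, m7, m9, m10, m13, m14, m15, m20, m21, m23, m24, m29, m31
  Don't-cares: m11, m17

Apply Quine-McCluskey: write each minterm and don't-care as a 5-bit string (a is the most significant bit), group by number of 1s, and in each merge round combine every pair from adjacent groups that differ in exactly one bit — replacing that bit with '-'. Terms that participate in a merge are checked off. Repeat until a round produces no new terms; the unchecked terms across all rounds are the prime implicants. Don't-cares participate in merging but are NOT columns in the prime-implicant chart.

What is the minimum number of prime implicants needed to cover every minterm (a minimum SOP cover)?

[col 0] 00000*, 00010*, 00111*, 01001*, 01010*, 01011*, 01101*, 01110*, 01111*, 10001*, 10100*, 10101*, 10111*, 11000, 11101*, 11111*
[col 1] -0111*, -1101*, -1111*, 0-010, 0-111*, 000-0, 01-01*, 01-10*, 01-11*, 010-1*, 0101-*, 011-1*, 0111-*, 1-101*, 1-111*, 10-01, 101-1*, 1010-, 111-1*
[col 2] --111, -11-1, 01--1, 01-1-, 1-1-1
Prime implicants: --111, -11-1, 0-010, 000-0, 01--1, 01-1-, 1-1-1, 10-01, 1010-, 11000
PI chart (minterm → PIs covering it):
  0 | 000-0  (sole → essential)
  2 | 0-010,000-0
  7 | --111  (sole → essential)
  9 | 01--1  (sole → essential)
  10 | 0-010,01-1-
  13 | -11-1,01--1
  14 | 01-1-  (sole → essential)
  15 | --111,-11-1,01--1,01-1-
  20 | 1010-  (sole → essential)
  21 | 1-1-1,10-01,1010-
  23 | --111,1-1-1
  24 | 11000  (sole → essential)
  29 | -11-1,1-1-1
  31 | --111,-11-1,1-1-1
Essential prime implicants: --111, 000-0, 01--1, 01-1-, 1010-, 11000
Petrick residual → -11-1
Minimum SOP uses 7 PIs: cde + bce + a'b'c'e' + a'be + a'bd + ab'cd' + abc'd'e'

7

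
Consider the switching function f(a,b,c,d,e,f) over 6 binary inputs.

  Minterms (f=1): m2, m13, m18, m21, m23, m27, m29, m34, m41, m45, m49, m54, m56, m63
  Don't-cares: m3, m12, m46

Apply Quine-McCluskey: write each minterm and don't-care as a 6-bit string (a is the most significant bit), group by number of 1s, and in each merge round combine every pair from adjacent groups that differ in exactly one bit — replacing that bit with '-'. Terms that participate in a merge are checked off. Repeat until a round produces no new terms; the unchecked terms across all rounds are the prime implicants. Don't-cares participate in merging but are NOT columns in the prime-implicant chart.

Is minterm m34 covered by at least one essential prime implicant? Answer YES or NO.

size-2^0 implicants → 000010(✓)  000011(✓)  001100(✓)  001101(✓)  010010(✓)  010101(✓)  010111(✓)  011011  011101(✓)  100010(✓)  101001(✓)  101101(✓)  101110  110001  110110  111000  111111
size-2^1 implicants → -00010  -01101  0-0010  0-1101  00001-  00110-  01-101  0101-1  101-01
Unchecked terms (primes): -00010, -01101, 0-0010, 0-1101, 00001-, 00110-, 01-101, 0101-1, 011011, 101-01, 101110, 110001, 110110, 111000, 111111
Minterm coverage:
  m2 ⊆ -00010,0-0010,00001-
  m13 ⊆ -01101,0-1101,00110-
  m18 ⊆ 0-0010 [E]
  m21 ⊆ 01-101,0101-1
  m23 ⊆ 0101-1 [E]
  m27 ⊆ 011011 [E]
  m29 ⊆ 0-1101,01-101
  m34 ⊆ -00010 [E]
  m41 ⊆ 101-01 [E]
  m45 ⊆ -01101,101-01
  m49 ⊆ 110001 [E]
  m54 ⊆ 110110 [E]
  m56 ⊆ 111000 [E]
  m63 ⊆ 111111 [E]
E = {-00010, 0-0010, 0101-1, 011011, 101-01, 110001, 110110, 111000, 111111}

YES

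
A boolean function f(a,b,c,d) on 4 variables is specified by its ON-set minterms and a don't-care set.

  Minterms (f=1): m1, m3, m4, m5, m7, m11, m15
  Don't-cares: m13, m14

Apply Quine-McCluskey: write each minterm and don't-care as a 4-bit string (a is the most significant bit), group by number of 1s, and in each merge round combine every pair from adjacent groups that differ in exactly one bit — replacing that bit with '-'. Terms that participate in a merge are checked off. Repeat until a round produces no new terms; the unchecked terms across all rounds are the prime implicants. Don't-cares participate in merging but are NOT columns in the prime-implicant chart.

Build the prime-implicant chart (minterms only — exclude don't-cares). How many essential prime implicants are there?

size-2^0 implicants → 0001(✓)  0011(✓)  0100(✓)  0101(✓)  0111(✓)  1011(✓)  1101(✓)  1110(✓)  1111(✓)
size-2^1 implicants → -011(✓)  -101(✓)  -111(✓)  0-01(✓)  0-11(✓)  00-1(✓)  01-1(✓)  010-  1-11(✓)  11-1(✓)  111-
size-2^2 implicants → --11  -1-1  0--1
Unchecked terms (primes): --11, -1-1, 0--1, 010-, 111-
Minterm coverage:
  m1 ⊆ 0--1 [E]
  m3 ⊆ --11,0--1
  m4 ⊆ 010- [E]
  m5 ⊆ -1-1,0--1,010-
  m7 ⊆ --11,-1-1,0--1
  m11 ⊆ --11 [E]
  m15 ⊆ --11,-1-1,111-
E = {--11, 0--1, 010-}

3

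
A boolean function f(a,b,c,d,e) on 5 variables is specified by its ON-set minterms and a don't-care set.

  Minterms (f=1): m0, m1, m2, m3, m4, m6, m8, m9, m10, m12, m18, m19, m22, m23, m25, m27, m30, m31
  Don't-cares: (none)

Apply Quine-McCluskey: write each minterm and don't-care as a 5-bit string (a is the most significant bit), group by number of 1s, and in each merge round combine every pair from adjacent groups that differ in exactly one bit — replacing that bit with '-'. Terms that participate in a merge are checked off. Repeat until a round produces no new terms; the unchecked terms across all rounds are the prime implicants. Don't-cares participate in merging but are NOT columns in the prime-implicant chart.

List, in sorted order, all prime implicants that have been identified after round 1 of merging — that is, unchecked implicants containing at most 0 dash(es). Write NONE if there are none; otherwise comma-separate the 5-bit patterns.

NONE

size-2^0 implicants → 00000(✓)  00001(✓)  00010(✓)  00011(✓)  00100(✓)  00110(✓)  01000(✓)  01001(✓)  01010(✓)  01100(✓)  10010(✓)  10011(✓)  10110(✓)  10111(✓)  11001(✓)  11011(✓)  11110(✓)  11111(✓)
size-2^1 implicants → -0010(✓)  -0011(✓)  -0110(✓)  -1001  0-000(✓)  0-001(✓)  0-010(✓)  0-100(✓)  00-00(✓)  00-10(✓)  000-0(✓)  000-1(✓)  0000-(✓)  0001-(✓)  001-0(✓)  01-00(✓)  010-0(✓)  0100-(✓)  1-011(✓)  1-110(✓)  1-111(✓)  10-10(✓)  10-11(✓)  1001-(✓)  1011-(✓)  11-11(✓)  110-1  1111-(✓)
size-2^2 implicants → -0-10  -001-  0--00  0-0-0  0-00-  00--0  000--  1--11  1-11-  10-1-
Unchecked terms (primes): -0-10, -001-, -1001, 0--00, 0-0-0, 0-00-, 00--0, 000--, 1--11, 1-11-, 10-1-, 110-1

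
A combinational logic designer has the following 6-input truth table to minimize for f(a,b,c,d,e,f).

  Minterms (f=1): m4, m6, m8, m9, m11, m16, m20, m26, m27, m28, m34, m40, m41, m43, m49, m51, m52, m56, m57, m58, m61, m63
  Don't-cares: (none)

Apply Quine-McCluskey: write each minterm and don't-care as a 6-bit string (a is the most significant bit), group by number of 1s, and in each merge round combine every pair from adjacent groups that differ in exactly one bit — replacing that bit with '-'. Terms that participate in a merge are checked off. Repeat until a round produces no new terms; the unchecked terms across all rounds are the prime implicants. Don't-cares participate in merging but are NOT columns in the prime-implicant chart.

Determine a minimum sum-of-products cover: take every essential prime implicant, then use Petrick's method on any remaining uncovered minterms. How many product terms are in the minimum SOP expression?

[col 0] 000100*, 000110*, 001000*, 001001*, 001011*, 010000*, 010100*, 011010*, 011011*, 011100*, 100010, 101000*, 101001*, 101011*, 110001*, 110011*, 110100*, 111000*, 111001*, 111010*, 111101*, 111111*
[col 1] -01000*, -01001*, -01011*, -10100, -11010, 0-0100, 0-1011, 0001-0, 0010-1*, 00100-*, 01-100, 010-00, 01101-, 1-1000*, 1-1001*, 1010-1*, 10100-*, 11-001, 1100-1, 111-01, 1110-0, 11100-*, 1111-1
[col 2] -010-1, -0100-, 1-100-
Prime implicants: -010-1, -0100-, -10100, -11010, 0-0100, 0-1011, 0001-0, 01-100, 010-00, 01101-, 1-100-, 100010, 11-001, 1100-1, 111-01, 1110-0, 1111-1
PI chart (minterm → PIs covering it):
  4 | 0-0100,0001-0
  6 | 0001-0  (sole → essential)
  8 | -0100-  (sole → essential)
  9 | -010-1,-0100-
  11 | -010-1,0-1011
  16 | 010-00  (sole → essential)
  20 | -10100,0-0100,01-100,010-00
  26 | -11010,01101-
  27 | 0-1011,01101-
  28 | 01-100  (sole → essential)
  34 | 100010  (sole → essential)
  40 | -0100-,1-100-
  41 | -010-1,-0100-,1-100-
  43 | -010-1  (sole → essential)
  49 | 11-001,1100-1
  51 | 1100-1  (sole → essential)
  52 | -10100  (sole → essential)
  56 | 1-100-,1110-0
  57 | 1-100-,11-001,111-01
  58 | -11010,1110-0
  61 | 111-01,1111-1
  63 | 1111-1  (sole → essential)
Essential prime implicants: -010-1, -0100-, -10100, 0001-0, 01-100, 010-00, 100010, 1100-1, 1111-1
Petrick residual → -11010, 0-1011, 1-100-
Minimum SOP uses 12 PIs: b'cd'f + b'cd'e' + bc'de'f' + bcd'ef' + a'cd'ef + a'b'c'df' + a'bde'f' + a'bc'e'f' + acd'e' + ab'c'd'ef' + abc'd'f + abcdf

12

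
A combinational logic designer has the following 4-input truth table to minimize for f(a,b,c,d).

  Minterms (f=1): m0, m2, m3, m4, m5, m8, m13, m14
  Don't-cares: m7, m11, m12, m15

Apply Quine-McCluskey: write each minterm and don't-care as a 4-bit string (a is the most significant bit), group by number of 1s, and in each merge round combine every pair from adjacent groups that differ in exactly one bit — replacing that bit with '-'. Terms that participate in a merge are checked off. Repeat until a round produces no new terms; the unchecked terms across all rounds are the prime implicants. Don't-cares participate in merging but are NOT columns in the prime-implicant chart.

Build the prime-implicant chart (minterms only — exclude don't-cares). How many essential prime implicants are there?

2

size-2^0 implicants → 0000(✓)  0010(✓)  0011(✓)  0100(✓)  0101(✓)  0111(✓)  1000(✓)  1011(✓)  1100(✓)  1101(✓)  1110(✓)  1111(✓)
size-2^1 implicants → -000(✓)  -011(✓)  -100(✓)  -101(✓)  -111(✓)  0-00(✓)  0-11(✓)  00-0  001-  01-1(✓)  010-(✓)  1-00(✓)  1-11(✓)  11-0(✓)  11-1(✓)  110-(✓)  111-(✓)
size-2^2 implicants → --00  --11  -1-1  -10-  11--
Unchecked terms (primes): --00, --11, -1-1, -10-, 00-0, 001-, 11--
Minterm coverage:
  m0 ⊆ --00,00-0
  m2 ⊆ 00-0,001-
  m3 ⊆ --11,001-
  m4 ⊆ --00,-10-
  m5 ⊆ -1-1,-10-
  m8 ⊆ --00 [E]
  m13 ⊆ -1-1,-10-,11--
  m14 ⊆ 11-- [E]
E = {--00, 11--}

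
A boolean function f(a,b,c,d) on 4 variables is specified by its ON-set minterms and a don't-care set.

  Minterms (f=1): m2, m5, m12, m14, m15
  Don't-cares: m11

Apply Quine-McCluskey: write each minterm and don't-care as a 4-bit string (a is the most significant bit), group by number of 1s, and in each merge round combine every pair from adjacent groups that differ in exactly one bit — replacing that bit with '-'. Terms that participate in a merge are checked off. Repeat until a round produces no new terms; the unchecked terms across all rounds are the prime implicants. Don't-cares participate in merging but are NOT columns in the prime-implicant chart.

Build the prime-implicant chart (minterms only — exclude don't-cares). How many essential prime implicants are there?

3

size-2^0 implicants → 0010  0101  1011(✓)  1100(✓)  1110(✓)  1111(✓)
size-2^1 implicants → 1-11  11-0  111-
Unchecked terms (primes): 0010, 0101, 1-11, 11-0, 111-
Minterm coverage:
  m2 ⊆ 0010 [E]
  m5 ⊆ 0101 [E]
  m12 ⊆ 11-0 [E]
  m14 ⊆ 11-0,111-
  m15 ⊆ 1-11,111-
E = {0010, 0101, 11-0}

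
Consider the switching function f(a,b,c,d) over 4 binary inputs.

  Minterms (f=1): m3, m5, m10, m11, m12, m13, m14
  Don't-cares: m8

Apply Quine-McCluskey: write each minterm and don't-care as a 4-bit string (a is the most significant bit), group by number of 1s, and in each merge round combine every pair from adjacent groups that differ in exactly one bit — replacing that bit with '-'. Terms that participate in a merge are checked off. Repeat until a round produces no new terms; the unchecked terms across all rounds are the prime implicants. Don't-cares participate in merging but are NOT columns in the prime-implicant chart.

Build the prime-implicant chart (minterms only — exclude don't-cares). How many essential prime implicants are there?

3

size-2^0 implicants → 0011(✓)  0101(✓)  1000(✓)  1010(✓)  1011(✓)  1100(✓)  1101(✓)  1110(✓)
size-2^1 implicants → -011  -101  1-00(✓)  1-10(✓)  10-0(✓)  101-  11-0(✓)  110-
size-2^2 implicants → 1--0
Unchecked terms (primes): -011, -101, 1--0, 101-, 110-
Minterm coverage:
  m3 ⊆ -011 [E]
  m5 ⊆ -101 [E]
  m10 ⊆ 1--0,101-
  m11 ⊆ -011,101-
  m12 ⊆ 1--0,110-
  m13 ⊆ -101,110-
  m14 ⊆ 1--0 [E]
E = {-011, -101, 1--0}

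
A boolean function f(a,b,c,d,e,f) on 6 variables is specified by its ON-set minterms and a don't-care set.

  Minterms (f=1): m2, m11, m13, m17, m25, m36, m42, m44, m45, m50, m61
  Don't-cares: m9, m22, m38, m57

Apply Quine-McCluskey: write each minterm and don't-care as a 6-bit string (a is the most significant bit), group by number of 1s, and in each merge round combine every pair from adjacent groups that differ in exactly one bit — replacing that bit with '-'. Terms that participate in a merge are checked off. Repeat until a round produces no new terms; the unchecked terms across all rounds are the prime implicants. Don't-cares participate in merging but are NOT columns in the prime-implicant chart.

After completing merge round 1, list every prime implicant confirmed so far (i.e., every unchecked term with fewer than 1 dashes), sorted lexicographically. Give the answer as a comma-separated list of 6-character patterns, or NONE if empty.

Round 0: 000010 001001✓ 001011✓ 001101✓ 010001✓ 010110 011001✓ 100100✓ 100110✓ 101010 101100✓ 101101✓ 110010 111001✓ 111101✓
Round 1: -01101 -11001 0-1001 001-01 0010-1 01-001 1-1101 10-100 1001-0 10110- 111-01
PIs = {-01101, -11001, 0-1001, 000010, 001-01, 0010-1, 01-001, 010110, 1-1101, 10-100, 1001-0, 101010, 10110-, 110010, 111-01}

000010, 010110, 101010, 110010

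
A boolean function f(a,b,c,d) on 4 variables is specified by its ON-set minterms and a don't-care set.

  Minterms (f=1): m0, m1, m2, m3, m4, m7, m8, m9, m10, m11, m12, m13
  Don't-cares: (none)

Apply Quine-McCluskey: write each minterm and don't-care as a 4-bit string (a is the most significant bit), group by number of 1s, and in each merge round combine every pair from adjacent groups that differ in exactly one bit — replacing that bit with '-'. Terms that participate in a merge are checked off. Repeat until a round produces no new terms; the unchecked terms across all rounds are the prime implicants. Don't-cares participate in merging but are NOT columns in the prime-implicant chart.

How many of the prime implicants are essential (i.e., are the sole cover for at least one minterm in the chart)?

size-2^0 implicants → 0000(✓)  0001(✓)  0010(✓)  0011(✓)  0100(✓)  0111(✓)  1000(✓)  1001(✓)  1010(✓)  1011(✓)  1100(✓)  1101(✓)
size-2^1 implicants → -000(✓)  -001(✓)  -010(✓)  -011(✓)  -100(✓)  0-00(✓)  0-11  00-0(✓)  00-1(✓)  000-(✓)  001-(✓)  1-00(✓)  1-01(✓)  10-0(✓)  10-1(✓)  100-(✓)  101-(✓)  110-(✓)
size-2^2 implicants → --00  -0-0(✓)  -0-1(✓)  -00-(✓)  -01-(✓)  00--(✓)  1-0-  10--(✓)
size-2^3 implicants → -0--
Unchecked terms (primes): --00, -0--, 0-11, 1-0-
Minterm coverage:
  m0 ⊆ --00,-0--
  m1 ⊆ -0-- [E]
  m2 ⊆ -0-- [E]
  m3 ⊆ -0--,0-11
  m4 ⊆ --00 [E]
  m7 ⊆ 0-11 [E]
  m8 ⊆ --00,-0--,1-0-
  m9 ⊆ -0--,1-0-
  m10 ⊆ -0-- [E]
  m11 ⊆ -0-- [E]
  m12 ⊆ --00,1-0-
  m13 ⊆ 1-0- [E]
E = {--00, -0--, 0-11, 1-0-}

4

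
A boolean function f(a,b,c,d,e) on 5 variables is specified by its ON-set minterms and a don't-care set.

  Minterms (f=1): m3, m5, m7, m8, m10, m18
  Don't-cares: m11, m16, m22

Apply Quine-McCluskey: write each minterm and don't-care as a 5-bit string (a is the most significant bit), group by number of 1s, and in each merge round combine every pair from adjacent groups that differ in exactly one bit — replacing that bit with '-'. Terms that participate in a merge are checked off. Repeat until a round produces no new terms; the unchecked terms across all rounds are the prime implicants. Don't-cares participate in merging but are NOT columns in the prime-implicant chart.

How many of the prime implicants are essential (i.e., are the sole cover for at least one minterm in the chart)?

2

Round 0: 00011✓ 00101✓ 00111✓ 01000✓ 01010✓ 01011✓ 10000✓ 10010✓ 10110✓
Round 1: 0-011 00-11 001-1 010-0 0101- 10-10 100-0
PIs = {0-011, 00-11, 001-1, 010-0, 0101-, 10-10, 100-0}
Coverage chart:
  m3: 0-011,00-11
  m5: 001-1 ←essential
  m7: 00-11,001-1
  m8: 010-0 ←essential
  m10: 010-0,0101-
  m18: 10-10,100-0
Essential: 001-1, 010-0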